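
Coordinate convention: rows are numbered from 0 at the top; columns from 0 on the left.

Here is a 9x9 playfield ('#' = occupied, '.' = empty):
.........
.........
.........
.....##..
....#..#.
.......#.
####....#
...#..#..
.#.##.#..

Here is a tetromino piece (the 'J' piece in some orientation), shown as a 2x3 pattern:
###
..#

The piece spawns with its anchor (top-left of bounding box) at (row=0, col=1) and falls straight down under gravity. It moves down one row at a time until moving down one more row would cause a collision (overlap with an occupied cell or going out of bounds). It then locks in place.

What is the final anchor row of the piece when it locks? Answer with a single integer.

Spawn at (row=0, col=1). Try each row:
  row 0: fits
  row 1: fits
  row 2: fits
  row 3: fits
  row 4: fits
  row 5: blocked -> lock at row 4

Answer: 4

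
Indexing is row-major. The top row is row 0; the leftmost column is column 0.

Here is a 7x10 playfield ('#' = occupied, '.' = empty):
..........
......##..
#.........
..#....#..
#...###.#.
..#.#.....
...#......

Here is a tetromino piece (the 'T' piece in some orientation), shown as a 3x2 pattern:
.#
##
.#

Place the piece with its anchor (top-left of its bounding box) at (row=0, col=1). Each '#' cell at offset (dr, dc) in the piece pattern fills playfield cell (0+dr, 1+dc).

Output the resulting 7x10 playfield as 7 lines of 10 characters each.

Answer: ..#.......
.##...##..
#.#.......
..#....#..
#...###.#.
..#.#.....
...#......

Derivation:
Fill (0+0,1+1) = (0,2)
Fill (0+1,1+0) = (1,1)
Fill (0+1,1+1) = (1,2)
Fill (0+2,1+1) = (2,2)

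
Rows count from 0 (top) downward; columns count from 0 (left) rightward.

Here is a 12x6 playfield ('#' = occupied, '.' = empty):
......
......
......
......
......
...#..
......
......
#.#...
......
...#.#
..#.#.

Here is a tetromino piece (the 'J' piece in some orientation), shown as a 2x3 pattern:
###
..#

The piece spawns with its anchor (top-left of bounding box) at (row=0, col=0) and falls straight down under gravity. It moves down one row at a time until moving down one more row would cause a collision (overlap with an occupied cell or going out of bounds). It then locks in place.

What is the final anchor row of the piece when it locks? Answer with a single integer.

Answer: 6

Derivation:
Spawn at (row=0, col=0). Try each row:
  row 0: fits
  row 1: fits
  row 2: fits
  row 3: fits
  row 4: fits
  row 5: fits
  row 6: fits
  row 7: blocked -> lock at row 6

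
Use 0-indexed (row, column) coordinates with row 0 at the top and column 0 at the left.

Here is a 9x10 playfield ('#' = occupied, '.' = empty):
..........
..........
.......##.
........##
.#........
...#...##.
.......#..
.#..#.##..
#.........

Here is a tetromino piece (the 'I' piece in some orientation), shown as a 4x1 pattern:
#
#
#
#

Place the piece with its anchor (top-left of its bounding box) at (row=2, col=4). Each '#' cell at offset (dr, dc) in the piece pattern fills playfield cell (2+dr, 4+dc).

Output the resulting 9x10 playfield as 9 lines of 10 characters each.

Fill (2+0,4+0) = (2,4)
Fill (2+1,4+0) = (3,4)
Fill (2+2,4+0) = (4,4)
Fill (2+3,4+0) = (5,4)

Answer: ..........
..........
....#..##.
....#...##
.#..#.....
...##..##.
.......#..
.#..#.##..
#.........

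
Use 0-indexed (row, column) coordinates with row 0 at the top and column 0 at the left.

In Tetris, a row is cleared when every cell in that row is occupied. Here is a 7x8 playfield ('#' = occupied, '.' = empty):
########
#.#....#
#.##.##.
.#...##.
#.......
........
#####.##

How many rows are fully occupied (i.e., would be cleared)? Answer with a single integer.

Check each row:
  row 0: 0 empty cells -> FULL (clear)
  row 1: 5 empty cells -> not full
  row 2: 3 empty cells -> not full
  row 3: 5 empty cells -> not full
  row 4: 7 empty cells -> not full
  row 5: 8 empty cells -> not full
  row 6: 1 empty cell -> not full
Total rows cleared: 1

Answer: 1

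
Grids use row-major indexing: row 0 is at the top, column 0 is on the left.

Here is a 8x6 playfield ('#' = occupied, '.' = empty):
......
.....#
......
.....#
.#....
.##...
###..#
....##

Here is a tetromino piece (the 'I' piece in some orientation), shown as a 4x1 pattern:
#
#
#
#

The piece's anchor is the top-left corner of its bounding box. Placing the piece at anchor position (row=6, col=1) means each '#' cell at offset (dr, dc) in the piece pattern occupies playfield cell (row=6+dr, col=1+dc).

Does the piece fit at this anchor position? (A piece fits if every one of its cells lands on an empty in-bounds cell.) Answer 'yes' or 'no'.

Answer: no

Derivation:
Check each piece cell at anchor (6, 1):
  offset (0,0) -> (6,1): occupied ('#') -> FAIL
  offset (1,0) -> (7,1): empty -> OK
  offset (2,0) -> (8,1): out of bounds -> FAIL
  offset (3,0) -> (9,1): out of bounds -> FAIL
All cells valid: no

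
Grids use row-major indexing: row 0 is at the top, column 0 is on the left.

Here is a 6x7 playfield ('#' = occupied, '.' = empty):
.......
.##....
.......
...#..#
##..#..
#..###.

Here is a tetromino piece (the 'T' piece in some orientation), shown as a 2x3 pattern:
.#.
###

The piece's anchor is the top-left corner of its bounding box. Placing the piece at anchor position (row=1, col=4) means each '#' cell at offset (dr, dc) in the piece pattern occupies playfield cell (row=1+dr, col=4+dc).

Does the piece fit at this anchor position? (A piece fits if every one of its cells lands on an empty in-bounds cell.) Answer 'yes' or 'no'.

Check each piece cell at anchor (1, 4):
  offset (0,1) -> (1,5): empty -> OK
  offset (1,0) -> (2,4): empty -> OK
  offset (1,1) -> (2,5): empty -> OK
  offset (1,2) -> (2,6): empty -> OK
All cells valid: yes

Answer: yes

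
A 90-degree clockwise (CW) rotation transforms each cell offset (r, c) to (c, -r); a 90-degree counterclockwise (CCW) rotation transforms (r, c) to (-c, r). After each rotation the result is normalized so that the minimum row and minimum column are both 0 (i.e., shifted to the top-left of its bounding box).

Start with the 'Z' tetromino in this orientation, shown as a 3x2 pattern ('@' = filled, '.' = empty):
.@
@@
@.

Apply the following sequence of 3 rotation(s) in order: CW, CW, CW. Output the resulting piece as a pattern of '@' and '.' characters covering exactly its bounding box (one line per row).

Answer: @@.
.@@

Derivation:
Start:
.@
@@
@.
After rotation 1 (CW):
@@.
.@@
After rotation 2 (CW):
.@
@@
@.
After rotation 3 (CW):
@@.
.@@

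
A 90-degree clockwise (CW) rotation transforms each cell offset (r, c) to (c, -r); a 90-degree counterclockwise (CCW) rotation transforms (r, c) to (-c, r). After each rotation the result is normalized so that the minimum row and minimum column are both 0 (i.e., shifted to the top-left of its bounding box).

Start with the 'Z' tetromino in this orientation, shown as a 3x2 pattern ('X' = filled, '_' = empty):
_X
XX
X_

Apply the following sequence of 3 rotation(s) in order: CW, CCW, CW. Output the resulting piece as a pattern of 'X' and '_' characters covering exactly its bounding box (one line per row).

Answer: XX_
_XX

Derivation:
Start:
_X
XX
X_
After rotation 1 (CW):
XX_
_XX
After rotation 2 (CCW):
_X
XX
X_
After rotation 3 (CW):
XX_
_XX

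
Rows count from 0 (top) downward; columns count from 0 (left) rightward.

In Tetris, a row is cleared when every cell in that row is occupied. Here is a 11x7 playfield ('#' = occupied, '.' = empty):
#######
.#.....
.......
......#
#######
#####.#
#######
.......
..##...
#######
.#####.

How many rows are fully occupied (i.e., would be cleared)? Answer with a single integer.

Check each row:
  row 0: 0 empty cells -> FULL (clear)
  row 1: 6 empty cells -> not full
  row 2: 7 empty cells -> not full
  row 3: 6 empty cells -> not full
  row 4: 0 empty cells -> FULL (clear)
  row 5: 1 empty cell -> not full
  row 6: 0 empty cells -> FULL (clear)
  row 7: 7 empty cells -> not full
  row 8: 5 empty cells -> not full
  row 9: 0 empty cells -> FULL (clear)
  row 10: 2 empty cells -> not full
Total rows cleared: 4

Answer: 4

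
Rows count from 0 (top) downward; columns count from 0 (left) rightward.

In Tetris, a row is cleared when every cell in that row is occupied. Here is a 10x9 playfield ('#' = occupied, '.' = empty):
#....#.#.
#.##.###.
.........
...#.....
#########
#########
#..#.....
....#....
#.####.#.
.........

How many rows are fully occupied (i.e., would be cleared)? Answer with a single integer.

Check each row:
  row 0: 6 empty cells -> not full
  row 1: 3 empty cells -> not full
  row 2: 9 empty cells -> not full
  row 3: 8 empty cells -> not full
  row 4: 0 empty cells -> FULL (clear)
  row 5: 0 empty cells -> FULL (clear)
  row 6: 7 empty cells -> not full
  row 7: 8 empty cells -> not full
  row 8: 3 empty cells -> not full
  row 9: 9 empty cells -> not full
Total rows cleared: 2

Answer: 2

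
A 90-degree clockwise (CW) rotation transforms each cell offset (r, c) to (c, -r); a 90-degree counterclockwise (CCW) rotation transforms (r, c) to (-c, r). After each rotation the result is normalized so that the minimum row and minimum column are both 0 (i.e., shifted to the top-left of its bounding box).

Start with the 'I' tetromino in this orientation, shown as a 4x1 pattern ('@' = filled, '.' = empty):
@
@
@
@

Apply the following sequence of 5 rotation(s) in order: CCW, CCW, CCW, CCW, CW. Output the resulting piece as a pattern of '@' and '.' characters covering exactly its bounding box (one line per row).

Answer: @@@@

Derivation:
Start:
@
@
@
@
After rotation 1 (CCW):
@@@@
After rotation 2 (CCW):
@
@
@
@
After rotation 3 (CCW):
@@@@
After rotation 4 (CCW):
@
@
@
@
After rotation 5 (CW):
@@@@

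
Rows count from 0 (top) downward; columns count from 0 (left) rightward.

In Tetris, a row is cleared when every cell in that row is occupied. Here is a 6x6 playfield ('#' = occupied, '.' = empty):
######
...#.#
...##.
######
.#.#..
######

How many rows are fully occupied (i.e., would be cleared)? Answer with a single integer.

Check each row:
  row 0: 0 empty cells -> FULL (clear)
  row 1: 4 empty cells -> not full
  row 2: 4 empty cells -> not full
  row 3: 0 empty cells -> FULL (clear)
  row 4: 4 empty cells -> not full
  row 5: 0 empty cells -> FULL (clear)
Total rows cleared: 3

Answer: 3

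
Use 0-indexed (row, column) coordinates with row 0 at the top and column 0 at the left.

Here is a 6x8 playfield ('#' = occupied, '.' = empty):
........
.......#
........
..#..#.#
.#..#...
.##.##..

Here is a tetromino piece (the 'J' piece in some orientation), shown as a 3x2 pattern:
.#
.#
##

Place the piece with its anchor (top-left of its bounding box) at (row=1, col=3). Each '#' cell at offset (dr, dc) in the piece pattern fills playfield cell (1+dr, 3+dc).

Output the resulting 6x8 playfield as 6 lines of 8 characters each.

Fill (1+0,3+1) = (1,4)
Fill (1+1,3+1) = (2,4)
Fill (1+2,3+0) = (3,3)
Fill (1+2,3+1) = (3,4)

Answer: ........
....#..#
....#...
..####.#
.#..#...
.##.##..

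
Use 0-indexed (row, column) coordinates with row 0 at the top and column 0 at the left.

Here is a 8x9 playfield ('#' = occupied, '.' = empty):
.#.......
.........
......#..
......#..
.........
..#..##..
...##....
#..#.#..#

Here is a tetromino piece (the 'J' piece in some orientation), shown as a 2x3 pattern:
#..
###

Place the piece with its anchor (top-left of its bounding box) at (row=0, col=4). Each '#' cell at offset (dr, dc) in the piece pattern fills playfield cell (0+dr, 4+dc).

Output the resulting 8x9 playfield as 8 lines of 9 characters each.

Fill (0+0,4+0) = (0,4)
Fill (0+1,4+0) = (1,4)
Fill (0+1,4+1) = (1,5)
Fill (0+1,4+2) = (1,6)

Answer: .#..#....
....###..
......#..
......#..
.........
..#..##..
...##....
#..#.#..#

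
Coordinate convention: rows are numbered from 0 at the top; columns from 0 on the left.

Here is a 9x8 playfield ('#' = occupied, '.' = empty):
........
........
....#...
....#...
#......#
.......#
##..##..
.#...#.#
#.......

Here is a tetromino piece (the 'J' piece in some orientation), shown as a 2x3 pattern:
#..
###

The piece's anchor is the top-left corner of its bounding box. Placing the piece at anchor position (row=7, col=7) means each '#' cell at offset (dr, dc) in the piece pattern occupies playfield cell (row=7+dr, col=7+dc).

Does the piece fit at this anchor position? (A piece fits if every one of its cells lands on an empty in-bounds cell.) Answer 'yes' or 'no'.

Answer: no

Derivation:
Check each piece cell at anchor (7, 7):
  offset (0,0) -> (7,7): occupied ('#') -> FAIL
  offset (1,0) -> (8,7): empty -> OK
  offset (1,1) -> (8,8): out of bounds -> FAIL
  offset (1,2) -> (8,9): out of bounds -> FAIL
All cells valid: no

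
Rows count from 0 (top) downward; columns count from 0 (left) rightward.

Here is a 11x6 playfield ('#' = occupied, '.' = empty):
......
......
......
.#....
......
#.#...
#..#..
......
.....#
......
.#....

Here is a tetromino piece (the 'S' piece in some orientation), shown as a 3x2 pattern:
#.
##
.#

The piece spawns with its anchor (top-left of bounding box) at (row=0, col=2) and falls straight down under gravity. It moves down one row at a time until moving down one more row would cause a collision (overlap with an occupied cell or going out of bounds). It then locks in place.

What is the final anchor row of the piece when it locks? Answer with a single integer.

Answer: 3

Derivation:
Spawn at (row=0, col=2). Try each row:
  row 0: fits
  row 1: fits
  row 2: fits
  row 3: fits
  row 4: blocked -> lock at row 3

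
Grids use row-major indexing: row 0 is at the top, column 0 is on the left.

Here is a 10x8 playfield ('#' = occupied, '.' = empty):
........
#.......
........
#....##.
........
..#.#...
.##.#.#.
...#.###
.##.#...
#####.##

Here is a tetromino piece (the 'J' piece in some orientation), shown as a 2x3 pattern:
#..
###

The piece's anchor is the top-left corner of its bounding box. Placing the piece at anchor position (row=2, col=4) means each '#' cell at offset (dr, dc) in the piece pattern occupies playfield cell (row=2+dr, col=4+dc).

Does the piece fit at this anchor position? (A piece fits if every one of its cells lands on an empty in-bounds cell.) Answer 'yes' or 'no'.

Answer: no

Derivation:
Check each piece cell at anchor (2, 4):
  offset (0,0) -> (2,4): empty -> OK
  offset (1,0) -> (3,4): empty -> OK
  offset (1,1) -> (3,5): occupied ('#') -> FAIL
  offset (1,2) -> (3,6): occupied ('#') -> FAIL
All cells valid: no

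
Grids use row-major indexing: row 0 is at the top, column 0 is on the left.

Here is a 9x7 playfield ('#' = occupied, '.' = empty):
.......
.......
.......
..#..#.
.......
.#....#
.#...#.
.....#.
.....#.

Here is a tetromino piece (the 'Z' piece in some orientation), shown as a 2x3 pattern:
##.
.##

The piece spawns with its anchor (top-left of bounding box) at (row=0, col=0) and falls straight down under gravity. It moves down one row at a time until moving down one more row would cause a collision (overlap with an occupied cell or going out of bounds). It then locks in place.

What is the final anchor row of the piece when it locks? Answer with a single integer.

Spawn at (row=0, col=0). Try each row:
  row 0: fits
  row 1: fits
  row 2: blocked -> lock at row 1

Answer: 1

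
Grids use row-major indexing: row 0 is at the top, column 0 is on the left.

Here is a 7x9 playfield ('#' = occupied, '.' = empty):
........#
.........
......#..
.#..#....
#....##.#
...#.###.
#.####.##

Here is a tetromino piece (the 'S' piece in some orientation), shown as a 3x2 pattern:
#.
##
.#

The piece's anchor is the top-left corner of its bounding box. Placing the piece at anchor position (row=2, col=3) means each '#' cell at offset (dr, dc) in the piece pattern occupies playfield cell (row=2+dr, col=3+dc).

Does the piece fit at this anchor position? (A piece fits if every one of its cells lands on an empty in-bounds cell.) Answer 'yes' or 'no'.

Answer: no

Derivation:
Check each piece cell at anchor (2, 3):
  offset (0,0) -> (2,3): empty -> OK
  offset (1,0) -> (3,3): empty -> OK
  offset (1,1) -> (3,4): occupied ('#') -> FAIL
  offset (2,1) -> (4,4): empty -> OK
All cells valid: no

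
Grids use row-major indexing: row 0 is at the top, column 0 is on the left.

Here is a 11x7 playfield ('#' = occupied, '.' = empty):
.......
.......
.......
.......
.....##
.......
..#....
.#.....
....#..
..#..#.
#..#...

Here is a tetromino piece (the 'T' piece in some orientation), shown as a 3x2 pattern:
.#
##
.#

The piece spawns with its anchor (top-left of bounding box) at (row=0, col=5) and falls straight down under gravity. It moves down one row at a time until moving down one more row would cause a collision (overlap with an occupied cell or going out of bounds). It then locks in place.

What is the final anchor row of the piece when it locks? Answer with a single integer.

Answer: 1

Derivation:
Spawn at (row=0, col=5). Try each row:
  row 0: fits
  row 1: fits
  row 2: blocked -> lock at row 1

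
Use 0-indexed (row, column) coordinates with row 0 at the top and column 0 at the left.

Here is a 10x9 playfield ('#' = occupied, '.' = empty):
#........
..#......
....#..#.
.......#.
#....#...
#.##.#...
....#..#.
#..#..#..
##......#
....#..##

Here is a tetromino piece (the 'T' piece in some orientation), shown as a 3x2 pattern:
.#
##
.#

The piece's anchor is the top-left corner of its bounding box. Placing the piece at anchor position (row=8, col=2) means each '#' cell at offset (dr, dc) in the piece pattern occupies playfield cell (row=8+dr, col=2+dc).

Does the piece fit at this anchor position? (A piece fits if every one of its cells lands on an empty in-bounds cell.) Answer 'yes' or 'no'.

Check each piece cell at anchor (8, 2):
  offset (0,1) -> (8,3): empty -> OK
  offset (1,0) -> (9,2): empty -> OK
  offset (1,1) -> (9,3): empty -> OK
  offset (2,1) -> (10,3): out of bounds -> FAIL
All cells valid: no

Answer: no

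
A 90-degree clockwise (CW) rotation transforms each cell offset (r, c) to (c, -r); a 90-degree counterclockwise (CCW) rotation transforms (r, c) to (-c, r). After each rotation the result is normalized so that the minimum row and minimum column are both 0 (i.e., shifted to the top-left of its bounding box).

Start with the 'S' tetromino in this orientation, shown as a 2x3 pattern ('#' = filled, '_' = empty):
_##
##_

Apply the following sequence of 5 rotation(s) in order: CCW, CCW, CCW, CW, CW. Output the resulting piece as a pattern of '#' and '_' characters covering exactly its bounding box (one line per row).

Start:
_##
##_
After rotation 1 (CCW):
#_
##
_#
After rotation 2 (CCW):
_##
##_
After rotation 3 (CCW):
#_
##
_#
After rotation 4 (CW):
_##
##_
After rotation 5 (CW):
#_
##
_#

Answer: #_
##
_#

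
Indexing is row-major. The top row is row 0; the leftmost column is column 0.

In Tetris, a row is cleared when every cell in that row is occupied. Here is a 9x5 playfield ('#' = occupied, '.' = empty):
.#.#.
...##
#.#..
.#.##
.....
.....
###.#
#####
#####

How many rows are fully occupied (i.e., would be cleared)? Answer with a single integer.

Check each row:
  row 0: 3 empty cells -> not full
  row 1: 3 empty cells -> not full
  row 2: 3 empty cells -> not full
  row 3: 2 empty cells -> not full
  row 4: 5 empty cells -> not full
  row 5: 5 empty cells -> not full
  row 6: 1 empty cell -> not full
  row 7: 0 empty cells -> FULL (clear)
  row 8: 0 empty cells -> FULL (clear)
Total rows cleared: 2

Answer: 2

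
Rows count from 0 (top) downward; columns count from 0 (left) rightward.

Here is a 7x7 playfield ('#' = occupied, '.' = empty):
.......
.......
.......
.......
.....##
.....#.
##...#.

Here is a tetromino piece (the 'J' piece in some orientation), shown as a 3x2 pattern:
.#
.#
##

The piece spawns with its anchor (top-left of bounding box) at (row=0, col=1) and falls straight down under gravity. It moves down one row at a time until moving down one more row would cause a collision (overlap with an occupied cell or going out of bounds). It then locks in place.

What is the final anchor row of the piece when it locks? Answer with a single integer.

Answer: 3

Derivation:
Spawn at (row=0, col=1). Try each row:
  row 0: fits
  row 1: fits
  row 2: fits
  row 3: fits
  row 4: blocked -> lock at row 3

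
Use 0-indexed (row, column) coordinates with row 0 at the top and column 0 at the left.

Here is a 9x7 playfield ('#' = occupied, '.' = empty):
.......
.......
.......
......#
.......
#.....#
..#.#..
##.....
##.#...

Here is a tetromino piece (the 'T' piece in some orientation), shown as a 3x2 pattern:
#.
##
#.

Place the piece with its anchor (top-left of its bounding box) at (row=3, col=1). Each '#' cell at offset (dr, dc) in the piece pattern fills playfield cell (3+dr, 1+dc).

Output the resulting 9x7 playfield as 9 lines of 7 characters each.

Fill (3+0,1+0) = (3,1)
Fill (3+1,1+0) = (4,1)
Fill (3+1,1+1) = (4,2)
Fill (3+2,1+0) = (5,1)

Answer: .......
.......
.......
.#....#
.##....
##....#
..#.#..
##.....
##.#...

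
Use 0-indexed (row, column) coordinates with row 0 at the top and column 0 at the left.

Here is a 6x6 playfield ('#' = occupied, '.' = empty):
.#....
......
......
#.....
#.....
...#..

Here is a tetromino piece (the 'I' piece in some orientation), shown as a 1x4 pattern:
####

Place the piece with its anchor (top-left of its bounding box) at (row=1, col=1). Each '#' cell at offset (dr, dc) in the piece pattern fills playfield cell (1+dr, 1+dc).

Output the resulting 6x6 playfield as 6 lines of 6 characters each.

Answer: .#....
.####.
......
#.....
#.....
...#..

Derivation:
Fill (1+0,1+0) = (1,1)
Fill (1+0,1+1) = (1,2)
Fill (1+0,1+2) = (1,3)
Fill (1+0,1+3) = (1,4)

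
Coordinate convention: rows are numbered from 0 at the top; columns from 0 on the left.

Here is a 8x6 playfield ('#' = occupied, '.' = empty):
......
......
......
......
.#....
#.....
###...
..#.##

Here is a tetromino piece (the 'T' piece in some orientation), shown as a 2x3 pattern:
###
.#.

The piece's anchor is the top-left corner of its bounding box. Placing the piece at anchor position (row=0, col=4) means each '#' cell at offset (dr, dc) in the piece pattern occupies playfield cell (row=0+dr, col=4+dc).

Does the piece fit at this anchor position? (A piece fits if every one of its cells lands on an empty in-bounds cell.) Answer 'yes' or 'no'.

Answer: no

Derivation:
Check each piece cell at anchor (0, 4):
  offset (0,0) -> (0,4): empty -> OK
  offset (0,1) -> (0,5): empty -> OK
  offset (0,2) -> (0,6): out of bounds -> FAIL
  offset (1,1) -> (1,5): empty -> OK
All cells valid: no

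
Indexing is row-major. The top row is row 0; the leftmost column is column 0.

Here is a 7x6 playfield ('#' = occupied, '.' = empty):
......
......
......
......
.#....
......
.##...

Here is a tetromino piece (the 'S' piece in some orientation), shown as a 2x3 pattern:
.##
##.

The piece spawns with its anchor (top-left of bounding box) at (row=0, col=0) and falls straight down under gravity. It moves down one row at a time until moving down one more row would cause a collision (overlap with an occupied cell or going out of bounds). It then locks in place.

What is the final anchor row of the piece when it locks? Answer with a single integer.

Spawn at (row=0, col=0). Try each row:
  row 0: fits
  row 1: fits
  row 2: fits
  row 3: blocked -> lock at row 2

Answer: 2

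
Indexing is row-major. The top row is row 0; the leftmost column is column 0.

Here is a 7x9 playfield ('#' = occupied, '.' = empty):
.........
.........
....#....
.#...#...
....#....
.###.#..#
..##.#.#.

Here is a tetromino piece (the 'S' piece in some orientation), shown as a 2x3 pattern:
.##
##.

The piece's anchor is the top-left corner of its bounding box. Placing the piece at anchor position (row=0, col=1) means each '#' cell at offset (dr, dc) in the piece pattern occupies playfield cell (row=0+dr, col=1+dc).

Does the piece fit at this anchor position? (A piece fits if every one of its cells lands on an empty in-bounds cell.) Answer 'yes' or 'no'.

Answer: yes

Derivation:
Check each piece cell at anchor (0, 1):
  offset (0,1) -> (0,2): empty -> OK
  offset (0,2) -> (0,3): empty -> OK
  offset (1,0) -> (1,1): empty -> OK
  offset (1,1) -> (1,2): empty -> OK
All cells valid: yes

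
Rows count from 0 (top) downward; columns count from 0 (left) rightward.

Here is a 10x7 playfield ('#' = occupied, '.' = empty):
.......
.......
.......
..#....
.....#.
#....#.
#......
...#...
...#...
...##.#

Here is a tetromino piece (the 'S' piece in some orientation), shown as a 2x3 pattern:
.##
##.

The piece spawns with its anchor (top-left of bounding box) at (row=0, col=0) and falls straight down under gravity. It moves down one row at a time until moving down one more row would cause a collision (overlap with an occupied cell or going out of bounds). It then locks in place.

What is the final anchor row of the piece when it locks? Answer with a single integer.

Spawn at (row=0, col=0). Try each row:
  row 0: fits
  row 1: fits
  row 2: fits
  row 3: blocked -> lock at row 2

Answer: 2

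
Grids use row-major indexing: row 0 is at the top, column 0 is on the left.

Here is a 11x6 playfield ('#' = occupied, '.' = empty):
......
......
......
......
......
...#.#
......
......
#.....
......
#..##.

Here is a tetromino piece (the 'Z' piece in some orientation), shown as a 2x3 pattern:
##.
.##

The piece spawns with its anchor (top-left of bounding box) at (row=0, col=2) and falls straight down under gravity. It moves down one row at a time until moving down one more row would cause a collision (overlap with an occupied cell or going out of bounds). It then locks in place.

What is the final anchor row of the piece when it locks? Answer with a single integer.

Answer: 3

Derivation:
Spawn at (row=0, col=2). Try each row:
  row 0: fits
  row 1: fits
  row 2: fits
  row 3: fits
  row 4: blocked -> lock at row 3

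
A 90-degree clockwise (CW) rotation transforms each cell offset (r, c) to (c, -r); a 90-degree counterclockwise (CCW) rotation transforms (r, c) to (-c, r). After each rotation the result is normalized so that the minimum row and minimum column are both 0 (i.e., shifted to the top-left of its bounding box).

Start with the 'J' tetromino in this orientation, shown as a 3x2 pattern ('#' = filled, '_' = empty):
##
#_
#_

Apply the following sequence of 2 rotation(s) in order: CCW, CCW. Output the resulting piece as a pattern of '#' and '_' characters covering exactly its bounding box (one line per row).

Answer: _#
_#
##

Derivation:
Start:
##
#_
#_
After rotation 1 (CCW):
#__
###
After rotation 2 (CCW):
_#
_#
##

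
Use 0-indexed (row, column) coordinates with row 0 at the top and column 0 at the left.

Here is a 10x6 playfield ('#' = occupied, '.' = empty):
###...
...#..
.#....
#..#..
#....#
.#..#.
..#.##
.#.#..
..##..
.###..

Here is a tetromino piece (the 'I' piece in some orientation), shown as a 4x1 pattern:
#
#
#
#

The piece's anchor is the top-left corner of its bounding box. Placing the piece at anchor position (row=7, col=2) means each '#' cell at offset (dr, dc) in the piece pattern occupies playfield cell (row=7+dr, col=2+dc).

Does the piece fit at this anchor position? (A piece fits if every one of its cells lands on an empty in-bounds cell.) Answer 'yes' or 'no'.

Check each piece cell at anchor (7, 2):
  offset (0,0) -> (7,2): empty -> OK
  offset (1,0) -> (8,2): occupied ('#') -> FAIL
  offset (2,0) -> (9,2): occupied ('#') -> FAIL
  offset (3,0) -> (10,2): out of bounds -> FAIL
All cells valid: no

Answer: no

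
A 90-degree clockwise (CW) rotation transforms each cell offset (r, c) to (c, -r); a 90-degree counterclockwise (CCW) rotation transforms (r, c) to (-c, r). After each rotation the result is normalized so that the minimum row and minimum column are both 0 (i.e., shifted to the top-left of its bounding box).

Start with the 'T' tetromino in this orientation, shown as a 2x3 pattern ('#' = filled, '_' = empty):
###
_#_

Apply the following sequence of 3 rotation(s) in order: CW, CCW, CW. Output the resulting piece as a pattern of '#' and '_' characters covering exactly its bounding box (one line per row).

Start:
###
_#_
After rotation 1 (CW):
_#
##
_#
After rotation 2 (CCW):
###
_#_
After rotation 3 (CW):
_#
##
_#

Answer: _#
##
_#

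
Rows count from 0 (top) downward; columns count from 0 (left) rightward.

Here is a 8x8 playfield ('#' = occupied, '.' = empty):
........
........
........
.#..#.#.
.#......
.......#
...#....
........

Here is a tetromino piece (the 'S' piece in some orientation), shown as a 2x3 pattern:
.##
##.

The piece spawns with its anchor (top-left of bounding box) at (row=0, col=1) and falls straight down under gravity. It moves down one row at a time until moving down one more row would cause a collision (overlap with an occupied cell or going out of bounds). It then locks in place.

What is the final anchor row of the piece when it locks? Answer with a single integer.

Spawn at (row=0, col=1). Try each row:
  row 0: fits
  row 1: fits
  row 2: blocked -> lock at row 1

Answer: 1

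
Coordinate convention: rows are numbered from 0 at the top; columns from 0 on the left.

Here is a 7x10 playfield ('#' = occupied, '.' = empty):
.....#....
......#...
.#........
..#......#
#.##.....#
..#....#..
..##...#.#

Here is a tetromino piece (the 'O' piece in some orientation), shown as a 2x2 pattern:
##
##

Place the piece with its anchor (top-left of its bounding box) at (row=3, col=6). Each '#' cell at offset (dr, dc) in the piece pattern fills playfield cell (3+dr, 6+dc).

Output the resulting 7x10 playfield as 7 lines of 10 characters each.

Answer: .....#....
......#...
.#........
..#...##.#
#.##..##.#
..#....#..
..##...#.#

Derivation:
Fill (3+0,6+0) = (3,6)
Fill (3+0,6+1) = (3,7)
Fill (3+1,6+0) = (4,6)
Fill (3+1,6+1) = (4,7)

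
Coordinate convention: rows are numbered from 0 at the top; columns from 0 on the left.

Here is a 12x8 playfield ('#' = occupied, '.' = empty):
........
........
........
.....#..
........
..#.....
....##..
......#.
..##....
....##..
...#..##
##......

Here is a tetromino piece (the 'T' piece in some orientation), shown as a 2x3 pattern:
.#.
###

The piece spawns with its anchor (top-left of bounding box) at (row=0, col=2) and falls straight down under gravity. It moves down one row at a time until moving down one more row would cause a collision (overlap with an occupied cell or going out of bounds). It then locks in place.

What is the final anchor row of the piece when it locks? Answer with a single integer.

Spawn at (row=0, col=2). Try each row:
  row 0: fits
  row 1: fits
  row 2: fits
  row 3: fits
  row 4: blocked -> lock at row 3

Answer: 3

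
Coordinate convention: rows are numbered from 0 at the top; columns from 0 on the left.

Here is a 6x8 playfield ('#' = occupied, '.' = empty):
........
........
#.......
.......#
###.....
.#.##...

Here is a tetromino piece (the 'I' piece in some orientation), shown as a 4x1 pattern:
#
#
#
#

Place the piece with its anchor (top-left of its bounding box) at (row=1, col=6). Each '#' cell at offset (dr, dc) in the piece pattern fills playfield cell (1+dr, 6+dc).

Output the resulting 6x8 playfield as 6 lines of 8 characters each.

Fill (1+0,6+0) = (1,6)
Fill (1+1,6+0) = (2,6)
Fill (1+2,6+0) = (3,6)
Fill (1+3,6+0) = (4,6)

Answer: ........
......#.
#.....#.
......##
###...#.
.#.##...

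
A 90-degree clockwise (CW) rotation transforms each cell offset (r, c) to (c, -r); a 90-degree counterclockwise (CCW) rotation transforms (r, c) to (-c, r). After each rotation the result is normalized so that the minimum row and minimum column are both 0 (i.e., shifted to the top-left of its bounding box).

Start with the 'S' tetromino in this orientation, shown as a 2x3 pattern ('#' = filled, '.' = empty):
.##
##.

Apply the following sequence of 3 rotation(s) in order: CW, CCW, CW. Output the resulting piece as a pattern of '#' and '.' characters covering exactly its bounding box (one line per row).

Start:
.##
##.
After rotation 1 (CW):
#.
##
.#
After rotation 2 (CCW):
.##
##.
After rotation 3 (CW):
#.
##
.#

Answer: #.
##
.#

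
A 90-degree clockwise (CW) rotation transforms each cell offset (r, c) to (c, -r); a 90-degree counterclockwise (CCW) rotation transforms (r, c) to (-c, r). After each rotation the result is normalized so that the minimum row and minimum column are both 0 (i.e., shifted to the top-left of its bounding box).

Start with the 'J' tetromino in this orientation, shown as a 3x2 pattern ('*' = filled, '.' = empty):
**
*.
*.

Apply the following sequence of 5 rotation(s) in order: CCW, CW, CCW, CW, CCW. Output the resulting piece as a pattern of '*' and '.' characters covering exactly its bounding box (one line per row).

Answer: *..
***

Derivation:
Start:
**
*.
*.
After rotation 1 (CCW):
*..
***
After rotation 2 (CW):
**
*.
*.
After rotation 3 (CCW):
*..
***
After rotation 4 (CW):
**
*.
*.
After rotation 5 (CCW):
*..
***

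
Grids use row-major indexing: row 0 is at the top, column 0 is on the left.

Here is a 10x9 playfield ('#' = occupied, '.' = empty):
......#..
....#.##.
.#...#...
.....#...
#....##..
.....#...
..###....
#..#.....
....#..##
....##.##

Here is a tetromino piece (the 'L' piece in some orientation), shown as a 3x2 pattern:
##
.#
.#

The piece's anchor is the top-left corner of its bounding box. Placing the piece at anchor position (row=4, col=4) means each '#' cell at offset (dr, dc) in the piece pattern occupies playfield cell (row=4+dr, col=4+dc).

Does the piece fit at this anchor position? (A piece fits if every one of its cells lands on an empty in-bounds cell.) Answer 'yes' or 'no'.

Check each piece cell at anchor (4, 4):
  offset (0,0) -> (4,4): empty -> OK
  offset (0,1) -> (4,5): occupied ('#') -> FAIL
  offset (1,1) -> (5,5): occupied ('#') -> FAIL
  offset (2,1) -> (6,5): empty -> OK
All cells valid: no

Answer: no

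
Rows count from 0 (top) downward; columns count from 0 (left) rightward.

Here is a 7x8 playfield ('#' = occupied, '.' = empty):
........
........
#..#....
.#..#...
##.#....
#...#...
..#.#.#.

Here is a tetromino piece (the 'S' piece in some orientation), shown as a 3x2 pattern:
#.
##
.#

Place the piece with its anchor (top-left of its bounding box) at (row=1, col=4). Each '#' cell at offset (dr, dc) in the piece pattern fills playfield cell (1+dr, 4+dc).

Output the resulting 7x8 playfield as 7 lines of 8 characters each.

Fill (1+0,4+0) = (1,4)
Fill (1+1,4+0) = (2,4)
Fill (1+1,4+1) = (2,5)
Fill (1+2,4+1) = (3,5)

Answer: ........
....#...
#..###..
.#..##..
##.#....
#...#...
..#.#.#.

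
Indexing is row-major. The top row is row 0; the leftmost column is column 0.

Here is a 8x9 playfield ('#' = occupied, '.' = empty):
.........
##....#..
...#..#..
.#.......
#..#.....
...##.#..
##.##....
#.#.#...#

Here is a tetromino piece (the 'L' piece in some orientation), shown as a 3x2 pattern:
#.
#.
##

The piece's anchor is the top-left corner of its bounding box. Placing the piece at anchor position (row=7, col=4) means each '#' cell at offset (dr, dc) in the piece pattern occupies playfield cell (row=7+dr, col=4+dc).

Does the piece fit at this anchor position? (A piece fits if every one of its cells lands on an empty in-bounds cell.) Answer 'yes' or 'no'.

Answer: no

Derivation:
Check each piece cell at anchor (7, 4):
  offset (0,0) -> (7,4): occupied ('#') -> FAIL
  offset (1,0) -> (8,4): out of bounds -> FAIL
  offset (2,0) -> (9,4): out of bounds -> FAIL
  offset (2,1) -> (9,5): out of bounds -> FAIL
All cells valid: no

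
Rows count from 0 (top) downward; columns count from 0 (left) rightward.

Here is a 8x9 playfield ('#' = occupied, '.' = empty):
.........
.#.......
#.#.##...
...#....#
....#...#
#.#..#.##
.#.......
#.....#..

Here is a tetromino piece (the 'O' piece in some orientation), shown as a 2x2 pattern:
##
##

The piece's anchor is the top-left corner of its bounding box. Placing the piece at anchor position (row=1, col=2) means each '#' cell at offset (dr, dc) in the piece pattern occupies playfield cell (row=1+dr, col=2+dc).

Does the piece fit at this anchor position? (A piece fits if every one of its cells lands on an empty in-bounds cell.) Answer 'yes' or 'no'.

Answer: no

Derivation:
Check each piece cell at anchor (1, 2):
  offset (0,0) -> (1,2): empty -> OK
  offset (0,1) -> (1,3): empty -> OK
  offset (1,0) -> (2,2): occupied ('#') -> FAIL
  offset (1,1) -> (2,3): empty -> OK
All cells valid: no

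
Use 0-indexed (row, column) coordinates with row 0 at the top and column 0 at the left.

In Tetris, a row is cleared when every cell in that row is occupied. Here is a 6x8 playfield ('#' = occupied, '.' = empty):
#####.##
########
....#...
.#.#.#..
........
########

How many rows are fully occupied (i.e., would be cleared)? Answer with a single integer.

Check each row:
  row 0: 1 empty cell -> not full
  row 1: 0 empty cells -> FULL (clear)
  row 2: 7 empty cells -> not full
  row 3: 5 empty cells -> not full
  row 4: 8 empty cells -> not full
  row 5: 0 empty cells -> FULL (clear)
Total rows cleared: 2

Answer: 2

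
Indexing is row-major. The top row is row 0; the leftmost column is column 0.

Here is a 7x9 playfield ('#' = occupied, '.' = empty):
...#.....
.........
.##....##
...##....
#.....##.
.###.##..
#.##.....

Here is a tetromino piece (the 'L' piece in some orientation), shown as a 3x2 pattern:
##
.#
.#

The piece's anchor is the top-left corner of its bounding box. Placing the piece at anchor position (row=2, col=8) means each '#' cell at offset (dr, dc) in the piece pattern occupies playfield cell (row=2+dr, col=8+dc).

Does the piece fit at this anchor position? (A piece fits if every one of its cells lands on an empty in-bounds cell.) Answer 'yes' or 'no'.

Answer: no

Derivation:
Check each piece cell at anchor (2, 8):
  offset (0,0) -> (2,8): occupied ('#') -> FAIL
  offset (0,1) -> (2,9): out of bounds -> FAIL
  offset (1,1) -> (3,9): out of bounds -> FAIL
  offset (2,1) -> (4,9): out of bounds -> FAIL
All cells valid: no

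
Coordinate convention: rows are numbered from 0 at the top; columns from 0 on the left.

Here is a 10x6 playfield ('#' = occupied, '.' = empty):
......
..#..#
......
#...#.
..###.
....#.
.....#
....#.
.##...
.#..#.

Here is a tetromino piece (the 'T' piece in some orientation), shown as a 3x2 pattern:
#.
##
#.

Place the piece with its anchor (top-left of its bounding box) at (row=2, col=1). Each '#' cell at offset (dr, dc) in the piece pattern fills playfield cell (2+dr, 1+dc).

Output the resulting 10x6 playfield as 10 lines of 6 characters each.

Answer: ......
..#..#
.#....
###.#.
.####.
....#.
.....#
....#.
.##...
.#..#.

Derivation:
Fill (2+0,1+0) = (2,1)
Fill (2+1,1+0) = (3,1)
Fill (2+1,1+1) = (3,2)
Fill (2+2,1+0) = (4,1)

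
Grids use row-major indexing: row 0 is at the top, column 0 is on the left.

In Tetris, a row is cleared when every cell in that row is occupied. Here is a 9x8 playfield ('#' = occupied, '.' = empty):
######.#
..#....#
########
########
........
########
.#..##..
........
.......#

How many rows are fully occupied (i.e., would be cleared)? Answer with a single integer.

Check each row:
  row 0: 1 empty cell -> not full
  row 1: 6 empty cells -> not full
  row 2: 0 empty cells -> FULL (clear)
  row 3: 0 empty cells -> FULL (clear)
  row 4: 8 empty cells -> not full
  row 5: 0 empty cells -> FULL (clear)
  row 6: 5 empty cells -> not full
  row 7: 8 empty cells -> not full
  row 8: 7 empty cells -> not full
Total rows cleared: 3

Answer: 3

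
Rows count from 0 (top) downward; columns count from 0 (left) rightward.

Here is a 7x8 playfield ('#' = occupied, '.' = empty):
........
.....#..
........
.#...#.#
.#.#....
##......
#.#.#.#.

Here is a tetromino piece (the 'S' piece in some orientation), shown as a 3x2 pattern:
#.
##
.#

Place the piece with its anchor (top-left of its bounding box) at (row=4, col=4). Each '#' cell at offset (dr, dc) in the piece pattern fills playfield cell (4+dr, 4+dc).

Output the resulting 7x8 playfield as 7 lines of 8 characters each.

Fill (4+0,4+0) = (4,4)
Fill (4+1,4+0) = (5,4)
Fill (4+1,4+1) = (5,5)
Fill (4+2,4+1) = (6,5)

Answer: ........
.....#..
........
.#...#.#
.#.##...
##..##..
#.#.###.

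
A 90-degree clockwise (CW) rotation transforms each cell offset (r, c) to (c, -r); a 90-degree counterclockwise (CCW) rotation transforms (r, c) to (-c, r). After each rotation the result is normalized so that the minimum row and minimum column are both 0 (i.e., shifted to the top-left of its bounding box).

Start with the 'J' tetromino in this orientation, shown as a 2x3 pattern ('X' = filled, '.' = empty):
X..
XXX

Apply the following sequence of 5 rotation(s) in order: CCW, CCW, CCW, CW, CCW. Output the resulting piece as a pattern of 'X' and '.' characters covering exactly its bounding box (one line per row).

Start:
X..
XXX
After rotation 1 (CCW):
.X
.X
XX
After rotation 2 (CCW):
XXX
..X
After rotation 3 (CCW):
XX
X.
X.
After rotation 4 (CW):
XXX
..X
After rotation 5 (CCW):
XX
X.
X.

Answer: XX
X.
X.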